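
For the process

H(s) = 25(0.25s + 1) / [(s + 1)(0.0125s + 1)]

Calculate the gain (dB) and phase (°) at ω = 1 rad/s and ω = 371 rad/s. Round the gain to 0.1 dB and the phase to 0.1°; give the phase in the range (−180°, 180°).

At ω = 1 rad/s:
zero (1 + j1·0.25) = 1 + j0.25 → |·| ≈ 1.0308, ∠ ≈ 14.04°
pole (1 + j1·1) = 1 + j1 → |·| ≈ 1.4142, ∠ ≈ 45.00°
pole (1 + j1·0.0125) = 1 + j0.0125 → |·| ≈ 1.0001, ∠ ≈ 0.72°
|H| = 25 · 1.0308 / (1.4142 · 1.0001) ≈ 18.22
Gain = 20 log₁₀(18.22) ≈ 25.21 dB
∠H = (14.04°) − (45.00° + 0.72°) = -31.68°

At ω = 371 rad/s:
zero (1 + j371·0.25) = 1 + j92.75 → |·| ≈ 92.755, ∠ ≈ 89.38°
pole (1 + j371·1) = 1 + j371 → |·| ≈ 371, ∠ ≈ 89.85°
pole (1 + j371·0.0125) = 1 + j4.6375 → |·| ≈ 4.7441, ∠ ≈ 77.83°
|H| = 25 · 92.755 / (371 · 4.7441) ≈ 1.3175
Gain = 20 log₁₀(1.3175) ≈ 2.40 dB
∠H = (89.38°) − (89.85° + 77.83°) = -78.30°

ω = 1: 25.2 dB, -31.7°; ω = 371: 2.4 dB, -78.3°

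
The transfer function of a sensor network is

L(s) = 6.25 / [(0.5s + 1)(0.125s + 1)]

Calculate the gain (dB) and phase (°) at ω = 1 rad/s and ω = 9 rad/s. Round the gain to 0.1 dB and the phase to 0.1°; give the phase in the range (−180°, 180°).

ω = 1: 14.9 dB, -33.7°; ω = 9: -0.9 dB, -125.8°

At ω = 1 rad/s:
pole (1 + j1·0.5) = 1 + j0.5 → |·| ≈ 1.118, ∠ ≈ 26.57°
pole (1 + j1·0.125) = 1 + j0.125 → |·| ≈ 1.0078, ∠ ≈ 7.13°
|L| = 6.25 · 1 / (1.118 · 1.0078) ≈ 5.5471
Gain = 20 log₁₀(5.5471) ≈ 14.88 dB
∠L = (0°) − (26.57° + 7.13°) = -33.70°

At ω = 9 rad/s:
pole (1 + j9·0.5) = 1 + j4.5 → |·| ≈ 4.6098, ∠ ≈ 77.47°
pole (1 + j9·0.125) = 1 + j1.125 → |·| ≈ 1.5052, ∠ ≈ 48.37°
|L| = 6.25 · 1 / (4.6098 · 1.5052) ≈ 0.90075
Gain = 20 log₁₀(0.90075) ≈ -0.91 dB
∠L = (0°) − (77.47° + 48.37°) = -125.84°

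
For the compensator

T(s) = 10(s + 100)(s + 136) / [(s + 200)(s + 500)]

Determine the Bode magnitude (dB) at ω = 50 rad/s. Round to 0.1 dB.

At s = jω = j50:
zero (s+100): 100 + j50 → |·| = √(100²+50²) = √12500 ≈ 111.8, ∠ = arctan(50/100) ≈ 26.57°
zero (s+136): 136 + j50 → |·| = √(136²+50²) = √20996 ≈ 144.9, ∠ = arctan(50/136) ≈ 20.19°
pole (s+200): 200 + j50 → |·| = √(200²+50²) = √42500 ≈ 206.16, ∠ = arctan(50/200) ≈ 14.04°
pole (s+500): 500 + j50 → |·| = √(500²+50²) = √252500 ≈ 502.49, ∠ = arctan(50/500) ≈ 5.71°
|T| = 10 · 16200 / 1.0359e+05 ≈ 1.5639
Gain = 20 log₁₀(1.5639) ≈ 3.88 dB

3.9 dB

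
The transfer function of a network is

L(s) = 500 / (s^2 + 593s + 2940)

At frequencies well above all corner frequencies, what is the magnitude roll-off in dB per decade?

-40 dB/decade

Each pole contributes −20 dB/decade at high frequency; each zero contributes +20 dB/decade.
Net: 0 zero(s) − 2 pole(s) → -40 dB/decade.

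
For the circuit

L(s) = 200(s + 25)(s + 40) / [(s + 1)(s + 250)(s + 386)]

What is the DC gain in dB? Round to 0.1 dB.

L(0) = 200·25·40 / (1·250·386) ≈ 2.0725
20 log₁₀(2.0725) ≈ 6.33 dB

6.3 dB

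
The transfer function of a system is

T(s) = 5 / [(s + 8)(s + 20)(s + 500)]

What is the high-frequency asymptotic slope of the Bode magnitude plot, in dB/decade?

-60 dB/decade

Each pole contributes −20 dB/decade at high frequency; each zero contributes +20 dB/decade.
Net: 0 zero(s) − 3 pole(s) → -60 dB/decade.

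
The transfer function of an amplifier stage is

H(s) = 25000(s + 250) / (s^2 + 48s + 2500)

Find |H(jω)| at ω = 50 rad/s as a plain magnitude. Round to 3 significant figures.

2.66e+03

At s = jω = j50:
zero (s+250): 250 + j50 → |·| = √(250²+50²) = √65000 ≈ 254.95, ∠ = arctan(50/250) ≈ 11.31°
quadratic: (j50)² + 48·j50 + 2500 = 0 + j2400 → |·| ≈ 2400, ∠ ≈ 90.00°
|H| = 25000 · 254.95 / 2400 ≈ 2655.7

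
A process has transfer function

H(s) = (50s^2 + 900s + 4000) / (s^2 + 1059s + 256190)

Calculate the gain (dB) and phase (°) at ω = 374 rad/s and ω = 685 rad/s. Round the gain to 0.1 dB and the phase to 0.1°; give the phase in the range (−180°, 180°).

Substitute s = j374:
Numerator: 50(j374)^2 + 900(j374) + 4000 = -6989800 + j336600
Denominator: (j374)^2 + 1059(j374) + 256190 = 116314 + j396066
|N| = √(6989800² + 336600²) ≈ 6.9979e+06, ∠N ≈ 177.24°
|D| = √(116314² + 396066²) ≈ 4.1279e+05, ∠D ≈ 73.63°
|H| = 6.9979e+06 / 4.1279e+05 ≈ 16.953
Gain = 20 log₁₀(16.953) ≈ 24.58 dB
∠H = 177.24° − 73.63° = 103.61°

Substitute s = j685:
Numerator: 50(j685)^2 + 900(j685) + 4000 = -23457250 + j616500
Denominator: (j685)^2 + 1059(j685) + 256190 = -213035 + j725415
|N| = √(23457250² + 616500²) ≈ 2.3465e+07, ∠N ≈ 178.49°
|D| = √(213035² + 725415²) ≈ 7.5605e+05, ∠D ≈ 106.37°
|H| = 2.3465e+07 / 7.5605e+05 ≈ 31.036
Gain = 20 log₁₀(31.036) ≈ 29.84 dB
∠H = 178.49° − 106.37° = 72.12°

ω = 374: 24.6 dB, 103.6°; ω = 685: 29.8 dB, 72.1°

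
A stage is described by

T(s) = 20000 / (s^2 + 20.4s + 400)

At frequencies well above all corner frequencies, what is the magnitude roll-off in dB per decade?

Each pole contributes −20 dB/decade at high frequency; each zero contributes +20 dB/decade.
Net: 0 zero(s) − 2 pole(s) → -40 dB/decade.

-40 dB/decade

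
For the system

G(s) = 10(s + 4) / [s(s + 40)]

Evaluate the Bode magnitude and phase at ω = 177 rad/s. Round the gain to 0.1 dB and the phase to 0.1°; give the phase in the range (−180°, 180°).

At s = jω = j177:
zero (s+4): 4 + j177 → |·| = √(4²+177²) = √31345 ≈ 177.05, ∠ = arctan(177/4) ≈ 88.71°
pole (s+40): 40 + j177 → |·| = √(40²+177²) = √32929 ≈ 181.46, ∠ = arctan(177/40) ≈ 77.27°
pole at origin: |s| = 177, ∠ = 90.00° (in denominator)
|G| = 10 · 177.05 / 32118 ≈ 0.055125
Gain = 20 log₁₀(0.055125) ≈ -25.17 dB
∠G = 88.71° − 167.27° = -78.56°

-25.2 dB, -78.6°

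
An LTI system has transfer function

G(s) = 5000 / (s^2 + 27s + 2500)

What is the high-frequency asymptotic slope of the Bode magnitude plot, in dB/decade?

-40 dB/decade

Each pole contributes −20 dB/decade at high frequency; each zero contributes +20 dB/decade.
Net: 0 zero(s) − 2 pole(s) → -40 dB/decade.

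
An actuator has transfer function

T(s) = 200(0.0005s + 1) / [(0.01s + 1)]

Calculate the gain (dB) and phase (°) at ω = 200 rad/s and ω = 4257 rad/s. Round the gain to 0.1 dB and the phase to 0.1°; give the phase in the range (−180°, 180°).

At ω = 200 rad/s:
zero (1 + j200·0.0005) = 1 + j0.1 → |·| ≈ 1.005, ∠ ≈ 5.71°
pole (1 + j200·0.01) = 1 + j2 → |·| ≈ 2.2361, ∠ ≈ 63.43°
|T| = 200 · 1.005 / (2.2361) ≈ 89.889
Gain = 20 log₁₀(89.889) ≈ 39.07 dB
∠T = (5.71°) − (63.43°) = -57.72°

At ω = 4257 rad/s:
zero (1 + j4257·0.0005) = 1 + j2.1285 → |·| ≈ 2.3517, ∠ ≈ 64.84°
pole (1 + j4257·0.01) = 1 + j42.57 → |·| ≈ 42.582, ∠ ≈ 88.65°
|T| = 200 · 2.3517 / (42.582) ≈ 11.046
Gain = 20 log₁₀(11.046) ≈ 20.86 dB
∠T = (64.84°) − (88.65°) = -23.81°

ω = 200: 39.1 dB, -57.7°; ω = 4257: 20.9 dB, -23.8°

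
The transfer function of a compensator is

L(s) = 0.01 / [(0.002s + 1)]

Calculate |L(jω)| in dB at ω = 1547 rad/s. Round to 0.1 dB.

-50.2 dB

At ω = 1547 rad/s:
pole (1 + j1547·0.002) = 1 + j3.094 → |·| ≈ 3.2516, ∠ ≈ 72.09°
|L| = 0.01 · 1 / (3.2516) ≈ 0.0030754
Gain = 20 log₁₀(0.0030754) ≈ -50.24 dB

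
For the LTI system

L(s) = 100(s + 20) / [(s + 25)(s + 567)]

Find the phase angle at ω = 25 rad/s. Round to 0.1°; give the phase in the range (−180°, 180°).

3.8°

At s = jω = j25:
zero (s+20): 20 + j25 → |·| = √(20²+25²) = √1025 ≈ 32.016, ∠ = arctan(25/20) ≈ 51.34°
pole (s+25): 25 + j25 → |·| = √(25²+25²) = √1250 ≈ 35.355, ∠ = arctan(25/25) ≈ 45.00°
pole (s+567): 567 + j25 → |·| = √(567²+25²) = √322114 ≈ 567.55, ∠ = arctan(25/567) ≈ 2.52°
∠L = 51.34° − 47.52° = 3.82°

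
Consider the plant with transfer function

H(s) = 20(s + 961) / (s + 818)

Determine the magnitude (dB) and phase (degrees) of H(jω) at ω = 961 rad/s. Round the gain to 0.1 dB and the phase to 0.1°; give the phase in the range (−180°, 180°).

26.7 dB, -4.6°

At s = jω = j961:
zero (s+961): 961 + j961 → |·| = √(961²+961²) = √1847042 ≈ 1359.1, ∠ = arctan(961/961) ≈ 45.00°
pole (s+818): 818 + j961 → |·| = √(818²+961²) = √1592645 ≈ 1262, ∠ = arctan(961/818) ≈ 49.60°
|H| = 20 · 1359.1 / 1262 ≈ 21.539
Gain = 20 log₁₀(21.539) ≈ 26.66 dB
∠H = 45.00° − 49.60° = -4.60°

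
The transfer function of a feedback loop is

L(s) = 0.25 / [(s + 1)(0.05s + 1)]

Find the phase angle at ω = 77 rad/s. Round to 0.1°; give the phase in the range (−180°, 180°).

At ω = 77 rad/s:
pole (1 + j77·1) = 1 + j77 → |·| ≈ 77.006, ∠ ≈ 89.26°
pole (1 + j77·0.05) = 1 + j3.85 → |·| ≈ 3.9778, ∠ ≈ 75.44°
∠L = (0°) − (89.26° + 75.44°) = -164.70°

-164.7°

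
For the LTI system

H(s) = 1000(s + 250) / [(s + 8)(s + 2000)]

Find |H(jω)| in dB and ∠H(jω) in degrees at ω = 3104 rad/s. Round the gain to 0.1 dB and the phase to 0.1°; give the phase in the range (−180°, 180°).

At s = jω = j3104:
zero (s+250): 250 + j3104 → |·| = √(250²+3104²) = √9697316 ≈ 3114.1, ∠ = arctan(3104/250) ≈ 85.40°
pole (s+8): 8 + j3104 → |·| = √(8²+3104²) = √9634880 ≈ 3104, ∠ = arctan(3104/8) ≈ 89.85°
pole (s+2000): 2000 + j3104 → |·| = √(2000²+3104²) = √13634816 ≈ 3692.5, ∠ = arctan(3104/2000) ≈ 57.21°
|H| = 1000 · 3114.1 / 1.1462e+07 ≈ 0.27169
Gain = 20 log₁₀(0.27169) ≈ -11.32 dB
∠H = 85.40° − 147.06° = -61.66°

-11.3 dB, -61.7°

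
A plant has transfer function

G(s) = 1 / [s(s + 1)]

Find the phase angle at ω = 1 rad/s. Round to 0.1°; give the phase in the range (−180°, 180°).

At s = jω = j1:
pole (s+1): 1 + j1 → |·| = √(1²+1²) = √2 ≈ 1.4142, ∠ = arctan(1/1) ≈ 45.00°
pole at origin: |s| = 1, ∠ = 90.00° (in denominator)
∠G = 0.00° − 135.00° = -135.00°

-135.0°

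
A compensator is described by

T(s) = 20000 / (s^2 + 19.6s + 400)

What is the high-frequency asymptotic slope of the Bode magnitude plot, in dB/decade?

-40 dB/decade

Each pole contributes −20 dB/decade at high frequency; each zero contributes +20 dB/decade.
Net: 0 zero(s) − 2 pole(s) → -40 dB/decade.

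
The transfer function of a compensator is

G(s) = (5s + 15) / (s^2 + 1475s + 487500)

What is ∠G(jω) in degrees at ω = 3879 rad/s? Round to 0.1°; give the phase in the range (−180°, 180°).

-68.6°

Substitute s = j3879:
Numerator: 5(j3879) + 15 = 15 + j19395
Denominator: (j3879)^2 + 1475(j3879) + 487500 = -14559141 + j5721525
|N| = √(15² + 19395²) ≈ 19395, ∠N ≈ 89.96°
|D| = √(14559141² + 5721525²) ≈ 1.5643e+07, ∠D ≈ 158.55°
∠G = 89.96° − 158.55° = -68.59°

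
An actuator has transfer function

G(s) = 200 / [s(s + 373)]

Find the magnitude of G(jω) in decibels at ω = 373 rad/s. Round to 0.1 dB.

-59.9 dB

At s = jω = j373:
pole (s+373): 373 + j373 → |·| = √(373²+373²) = √278258 ≈ 527.5, ∠ = arctan(373/373) ≈ 45.00°
pole at origin: |s| = 373, ∠ = 90.00° (in denominator)
|G| = 200 / 1.9676e+05 ≈ 0.0010165
Gain = 20 log₁₀(0.0010165) ≈ -59.86 dB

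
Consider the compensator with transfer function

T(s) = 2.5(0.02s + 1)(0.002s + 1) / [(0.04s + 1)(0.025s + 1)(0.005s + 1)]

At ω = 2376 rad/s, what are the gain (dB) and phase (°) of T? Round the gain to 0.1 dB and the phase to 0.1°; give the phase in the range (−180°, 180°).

At ω = 2376 rad/s:
zero (1 + j2376·0.02) = 1 + j47.52 → |·| ≈ 47.531, ∠ ≈ 88.79°
zero (1 + j2376·0.002) = 1 + j4.752 → |·| ≈ 4.8561, ∠ ≈ 78.12°
pole (1 + j2376·0.04) = 1 + j95.04 → |·| ≈ 95.045, ∠ ≈ 89.40°
pole (1 + j2376·0.025) = 1 + j59.4 → |·| ≈ 59.408, ∠ ≈ 89.04°
pole (1 + j2376·0.005) = 1 + j11.88 → |·| ≈ 11.922, ∠ ≈ 85.19°
|T| = 2.5 · 47.531 · 4.8561 / (95.045 · 59.408 · 11.922) ≈ 0.008572
Gain = 20 log₁₀(0.008572) ≈ -41.34 dB
∠T = (88.79° + 78.12°) − (89.40° + 89.04° + 85.19°) = -96.72°

-41.3 dB, -96.7°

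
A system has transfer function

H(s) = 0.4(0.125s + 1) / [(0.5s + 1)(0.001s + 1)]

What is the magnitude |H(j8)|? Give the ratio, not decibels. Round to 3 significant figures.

At ω = 8 rad/s:
zero (1 + j8·0.125) = 1 + j1 → |·| ≈ 1.4142, ∠ ≈ 45.00°
pole (1 + j8·0.5) = 1 + j4 → |·| ≈ 4.1231, ∠ ≈ 75.96°
pole (1 + j8·0.001) = 1 + j0.008 → |·| ≈ 1, ∠ ≈ 0.46°
|H| = 0.4 · 1.4142 / (4.1231 · 1) ≈ 0.1372

0.137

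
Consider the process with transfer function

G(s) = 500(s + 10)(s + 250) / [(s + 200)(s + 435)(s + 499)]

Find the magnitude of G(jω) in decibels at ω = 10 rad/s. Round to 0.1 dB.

-27.8 dB

At s = jω = j10:
zero (s+10): 10 + j10 → |·| = √(10²+10²) = √200 ≈ 14.142, ∠ = arctan(10/10) ≈ 45.00°
zero (s+250): 250 + j10 → |·| = √(250²+10²) = √62600 ≈ 250.2, ∠ = arctan(10/250) ≈ 2.29°
pole (s+200): 200 + j10 → |·| = √(200²+10²) = √40100 ≈ 200.25, ∠ = arctan(10/200) ≈ 2.86°
pole (s+435): 435 + j10 → |·| = √(435²+10²) = √189325 ≈ 435.11, ∠ = arctan(10/435) ≈ 1.32°
pole (s+499): 499 + j10 → |·| = √(499²+10²) = √249101 ≈ 499.1, ∠ = arctan(10/499) ≈ 1.15°
|G| = 500 · 3538.3 / 4.3487e+07 ≈ 0.040682
Gain = 20 log₁₀(0.040682) ≈ -27.81 dB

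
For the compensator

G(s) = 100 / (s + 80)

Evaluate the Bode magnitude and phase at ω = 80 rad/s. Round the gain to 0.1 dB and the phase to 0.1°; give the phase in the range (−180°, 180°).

Substitute s = j80:
Numerator: 100 = 100 + j0
Denominator: (j80) + 80 = 80 + j80
|N| = √(100² + 0²) ≈ 100, ∠N ≈ 0.00°
|D| = √(80² + 80²) ≈ 113.14, ∠D ≈ 45.00°
|G| = 100 / 113.14 ≈ 0.88386
Gain = 20 log₁₀(0.88386) ≈ -1.07 dB
∠G = 0.00° − 45.00° = -45.00°

-1.1 dB, -45.0°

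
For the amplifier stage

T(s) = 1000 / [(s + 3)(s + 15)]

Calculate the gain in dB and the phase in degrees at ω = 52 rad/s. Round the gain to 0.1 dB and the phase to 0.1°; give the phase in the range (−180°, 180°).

At s = jω = j52:
pole (s+3): 3 + j52 → |·| = √(3²+52²) = √2713 ≈ 52.086, ∠ = arctan(52/3) ≈ 86.70°
pole (s+15): 15 + j52 → |·| = √(15²+52²) = √2929 ≈ 54.12, ∠ = arctan(52/15) ≈ 73.91°
|T| = 1000 / 2818.9 ≈ 0.35475
Gain = 20 log₁₀(0.35475) ≈ -9.00 dB
∠T = 0.00° − 160.61° = -160.61°

-9.0 dB, -160.6°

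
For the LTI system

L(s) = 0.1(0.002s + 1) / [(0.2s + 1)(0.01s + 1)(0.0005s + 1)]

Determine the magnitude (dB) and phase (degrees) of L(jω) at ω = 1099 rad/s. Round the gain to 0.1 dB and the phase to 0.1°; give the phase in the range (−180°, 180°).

At ω = 1099 rad/s:
zero (1 + j1099·0.002) = 1 + j2.198 → |·| ≈ 2.4148, ∠ ≈ 65.54°
pole (1 + j1099·0.2) = 1 + j219.8 → |·| ≈ 219.8, ∠ ≈ 89.74°
pole (1 + j1099·0.01) = 1 + j10.99 → |·| ≈ 11.035, ∠ ≈ 84.80°
pole (1 + j1099·0.0005) = 1 + j0.5495 → |·| ≈ 1.141, ∠ ≈ 28.79°
|L| = 0.1 · 2.4148 / (219.8 · 11.035 · 1.141) ≈ 8.7256e-05
Gain = 20 log₁₀(8.7256e-05) ≈ -81.18 dB
∠L = (65.54°) − (89.74° + 84.80° + 28.79°) = -137.79°

-81.2 dB, -137.8°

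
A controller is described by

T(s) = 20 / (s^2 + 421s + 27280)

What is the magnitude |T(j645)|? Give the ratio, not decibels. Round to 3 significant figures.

4.22e-05

Substitute s = j645:
Numerator: 20 = 20 + j0
Denominator: (j645)^2 + 421(j645) + 27280 = -388745 + j271545
|N| = √(20² + 0²) ≈ 20, ∠N ≈ 0.00°
|D| = √(388745² + 271545²) ≈ 4.7419e+05, ∠D ≈ 145.07°
|T| = 20 / 4.7419e+05 ≈ 4.2177e-05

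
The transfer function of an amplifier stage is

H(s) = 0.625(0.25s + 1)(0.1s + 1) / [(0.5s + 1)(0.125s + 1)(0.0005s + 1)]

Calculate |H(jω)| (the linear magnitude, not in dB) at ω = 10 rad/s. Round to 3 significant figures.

0.292

At ω = 10 rad/s:
zero (1 + j10·0.25) = 1 + j2.5 → |·| ≈ 2.6926, ∠ ≈ 68.20°
zero (1 + j10·0.1) = 1 + j1 → |·| ≈ 1.4142, ∠ ≈ 45.00°
pole (1 + j10·0.5) = 1 + j5 → |·| ≈ 5.099, ∠ ≈ 78.69°
pole (1 + j10·0.125) = 1 + j1.25 → |·| ≈ 1.6008, ∠ ≈ 51.34°
pole (1 + j10·0.0005) = 1 + j0.005 → |·| ≈ 1, ∠ ≈ 0.29°
|H| = 0.625 · 2.6926 · 1.4142 / (5.099 · 1.6008 · 1) ≈ 0.29157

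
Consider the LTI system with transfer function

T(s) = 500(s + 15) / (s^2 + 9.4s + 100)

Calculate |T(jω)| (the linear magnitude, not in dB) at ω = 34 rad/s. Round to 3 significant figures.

At s = jω = j34:
zero (s+15): 15 + j34 → |·| = √(15²+34²) = √1381 ≈ 37.162, ∠ = arctan(34/15) ≈ 66.19°
quadratic: (j34)² + 9.4·j34 + 100 = -1056 + j319.6 → |·| ≈ 1103.3, ∠ ≈ 163.16°
|T| = 500 · 37.162 / 1103.3 ≈ 16.841

16.8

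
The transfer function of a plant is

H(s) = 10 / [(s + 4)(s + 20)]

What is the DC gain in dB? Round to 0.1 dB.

-18.1 dB

H(0) = 10 / (4·20) = 0.125
20 log₁₀(0.125) ≈ -18.06 dB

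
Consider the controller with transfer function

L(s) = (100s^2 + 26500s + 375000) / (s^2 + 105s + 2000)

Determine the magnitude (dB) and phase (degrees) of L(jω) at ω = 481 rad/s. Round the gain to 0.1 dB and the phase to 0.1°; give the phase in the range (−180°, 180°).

40.9 dB, -16.8°

Substitute s = j481:
Numerator: 100(j481)^2 + 26500(j481) + 375000 = -22761100 + j12746500
Denominator: (j481)^2 + 105(j481) + 2000 = -229361 + j50505
|N| = √(22761100² + 12746500²) ≈ 2.6087e+07, ∠N ≈ 150.75°
|D| = √(229361² + 50505²) ≈ 2.3486e+05, ∠D ≈ 167.58°
|L| = 2.6087e+07 / 2.3486e+05 ≈ 111.07
Gain = 20 log₁₀(111.07) ≈ 40.91 dB
∠L = 150.75° − 167.58° = -16.83°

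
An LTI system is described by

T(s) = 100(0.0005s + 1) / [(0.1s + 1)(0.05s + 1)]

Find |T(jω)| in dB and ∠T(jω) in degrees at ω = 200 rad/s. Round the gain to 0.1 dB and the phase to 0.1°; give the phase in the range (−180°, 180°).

At ω = 200 rad/s:
zero (1 + j200·0.0005) = 1 + j0.1 → |·| ≈ 1.005, ∠ ≈ 5.71°
pole (1 + j200·0.1) = 1 + j20 → |·| ≈ 20.025, ∠ ≈ 87.14°
pole (1 + j200·0.05) = 1 + j10 → |·| ≈ 10.05, ∠ ≈ 84.29°
|T| = 100 · 1.005 / (20.025 · 10.05) ≈ 0.49938
Gain = 20 log₁₀(0.49938) ≈ -6.03 dB
∠T = (5.71°) − (87.14° + 84.29°) = -165.72°

-6.0 dB, -165.7°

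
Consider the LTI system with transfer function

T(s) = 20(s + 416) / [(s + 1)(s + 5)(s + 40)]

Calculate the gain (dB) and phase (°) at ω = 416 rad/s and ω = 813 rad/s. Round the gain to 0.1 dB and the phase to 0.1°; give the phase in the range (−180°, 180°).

ω = 416: -75.8 dB, 141.3°; ω = 813: -89.4 dB, 156.1°

At s = jω = j416:
zero (s+416): 416 + j416 → |·| = √(416²+416²) = √346112 ≈ 588.31, ∠ = arctan(416/416) ≈ 45.00°
pole (s+1): 1 + j416 → |·| = √(1²+416²) = √173057 ≈ 416, ∠ = arctan(416/1) ≈ 89.86°
pole (s+5): 5 + j416 → |·| = √(5²+416²) = √173081 ≈ 416.03, ∠ = arctan(416/5) ≈ 89.31°
pole (s+40): 40 + j416 → |·| = √(40²+416²) = √174656 ≈ 417.92, ∠ = arctan(416/40) ≈ 84.51°
|T| = 20 · 588.31 / 7.2329e+07 ≈ 0.00016268
Gain = 20 log₁₀(0.00016268) ≈ -75.77 dB
∠T = 45.00° − 263.68° = -218.68° ≡ 141.32° (principal value)

At s = jω = j813:
zero (s+416): 416 + j813 → |·| = √(416²+813²) = √834025 ≈ 913.25, ∠ = arctan(813/416) ≈ 62.90°
pole (s+1): 1 + j813 → |·| = √(1²+813²) = √660970 ≈ 813, ∠ = arctan(813/1) ≈ 89.93°
pole (s+5): 5 + j813 → |·| = √(5²+813²) = √660994 ≈ 813.02, ∠ = arctan(813/5) ≈ 89.65°
pole (s+40): 40 + j813 → |·| = √(40²+813²) = √662569 ≈ 813.98, ∠ = arctan(813/40) ≈ 87.18°
|T| = 20 · 913.25 / 5.3803e+08 ≈ 3.3948e-05
Gain = 20 log₁₀(3.3948e-05) ≈ -89.38 dB
∠T = 62.90° − 266.76° = -203.86° ≡ 156.14° (principal value)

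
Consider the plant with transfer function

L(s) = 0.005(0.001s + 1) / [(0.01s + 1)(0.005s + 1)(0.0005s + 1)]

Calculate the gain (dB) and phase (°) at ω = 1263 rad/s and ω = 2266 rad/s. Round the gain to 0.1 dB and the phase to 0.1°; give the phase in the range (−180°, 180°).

At ω = 1263 rad/s:
zero (1 + j1263·0.001) = 1 + j1.263 → |·| ≈ 1.611, ∠ ≈ 51.63°
pole (1 + j1263·0.01) = 1 + j12.63 → |·| ≈ 12.67, ∠ ≈ 85.47°
pole (1 + j1263·0.005) = 1 + j6.315 → |·| ≈ 6.3937, ∠ ≈ 81.00°
pole (1 + j1263·0.0005) = 1 + j0.6315 → |·| ≈ 1.1827, ∠ ≈ 32.27°
|L| = 0.005 · 1.611 / (12.67 · 6.3937 · 1.1827) ≈ 8.4074e-05
Gain = 20 log₁₀(8.4074e-05) ≈ -81.51 dB
∠L = (51.63°) − (85.47° + 81.00° + 32.27°) = -147.11°

At ω = 2266 rad/s:
zero (1 + j2266·0.001) = 1 + j2.266 → |·| ≈ 2.4768, ∠ ≈ 66.19°
pole (1 + j2266·0.01) = 1 + j22.66 → |·| ≈ 22.682, ∠ ≈ 87.47°
pole (1 + j2266·0.005) = 1 + j11.33 → |·| ≈ 11.374, ∠ ≈ 84.96°
pole (1 + j2266·0.0005) = 1 + j1.133 → |·| ≈ 1.5112, ∠ ≈ 48.57°
|L| = 0.005 · 2.4768 / (22.682 · 11.374 · 1.5112) ≈ 3.1765e-05
Gain = 20 log₁₀(3.1765e-05) ≈ -89.96 dB
∠L = (66.19°) − (87.47° + 84.96° + 48.57°) = -154.81°

ω = 1263: -81.5 dB, -147.1°; ω = 2266: -90.0 dB, -154.8°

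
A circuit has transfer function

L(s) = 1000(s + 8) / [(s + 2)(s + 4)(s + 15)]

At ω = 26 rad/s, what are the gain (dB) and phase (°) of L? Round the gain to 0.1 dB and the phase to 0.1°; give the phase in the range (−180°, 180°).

At s = jω = j26:
zero (s+8): 8 + j26 → |·| = √(8²+26²) = √740 ≈ 27.203, ∠ = arctan(26/8) ≈ 72.90°
pole (s+2): 2 + j26 → |·| = √(2²+26²) = √680 ≈ 26.077, ∠ = arctan(26/2) ≈ 85.60°
pole (s+4): 4 + j26 → |·| = √(4²+26²) = √692 ≈ 26.306, ∠ = arctan(26/4) ≈ 81.25°
pole (s+15): 15 + j26 → |·| = √(15²+26²) = √901 ≈ 30.017, ∠ = arctan(26/15) ≈ 60.02°
|L| = 1000 · 27.203 / 20591 ≈ 1.3211
Gain = 20 log₁₀(1.3211) ≈ 2.42 dB
∠L = 72.90° − 226.87° = -153.97°

2.4 dB, -154.0°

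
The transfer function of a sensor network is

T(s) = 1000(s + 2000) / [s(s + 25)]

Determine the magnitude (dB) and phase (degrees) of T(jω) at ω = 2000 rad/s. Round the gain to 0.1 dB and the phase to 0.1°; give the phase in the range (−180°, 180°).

-3.0 dB, -134.3°

At s = jω = j2000:
zero (s+2000): 2000 + j2000 → |·| = √(2000²+2000²) = √8000000 ≈ 2828.4, ∠ = arctan(2000/2000) ≈ 45.00°
pole (s+25): 25 + j2000 → |·| = √(25²+2000²) = √4000625 ≈ 2000.2, ∠ = arctan(2000/25) ≈ 89.28°
pole at origin: |s| = 2000, ∠ = 90.00° (in denominator)
|T| = 1000 · 2828.4 / 4.0004e+06 ≈ 0.70703
Gain = 20 log₁₀(0.70703) ≈ -3.01 dB
∠T = 45.00° − 179.28° = -134.28°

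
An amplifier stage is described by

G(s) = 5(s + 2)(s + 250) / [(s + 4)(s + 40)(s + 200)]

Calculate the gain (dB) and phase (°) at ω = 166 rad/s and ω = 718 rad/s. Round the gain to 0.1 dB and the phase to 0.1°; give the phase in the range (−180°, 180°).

At s = jω = j166:
zero (s+2): 2 + j166 → |·| = √(2²+166²) = √27560 ≈ 166.01, ∠ = arctan(166/2) ≈ 89.31°
zero (s+250): 250 + j166 → |·| = √(250²+166²) = √90056 ≈ 300.09, ∠ = arctan(166/250) ≈ 33.58°
pole (s+4): 4 + j166 → |·| = √(4²+166²) = √27572 ≈ 166.05, ∠ = arctan(166/4) ≈ 88.62°
pole (s+40): 40 + j166 → |·| = √(40²+166²) = √29156 ≈ 170.75, ∠ = arctan(166/40) ≈ 76.45°
pole (s+200): 200 + j166 → |·| = √(200²+166²) = √67556 ≈ 259.92, ∠ = arctan(166/200) ≈ 39.69°
|G| = 5 · 49818 / 7.3695e+06 ≈ 0.0338
Gain = 20 log₁₀(0.0338) ≈ -29.42 dB
∠G = 122.89° − 204.76° = -81.87°

At s = jω = j718:
zero (s+2): 2 + j718 → |·| = √(2²+718²) = √515528 ≈ 718, ∠ = arctan(718/2) ≈ 89.84°
zero (s+250): 250 + j718 → |·| = √(250²+718²) = √578024 ≈ 760.28, ∠ = arctan(718/250) ≈ 70.80°
pole (s+4): 4 + j718 → |·| = √(4²+718²) = √515540 ≈ 718.01, ∠ = arctan(718/4) ≈ 89.68°
pole (s+40): 40 + j718 → |·| = √(40²+718²) = √517124 ≈ 719.11, ∠ = arctan(718/40) ≈ 86.81°
pole (s+200): 200 + j718 → |·| = √(200²+718²) = √555524 ≈ 745.33, ∠ = arctan(718/200) ≈ 74.43°
|G| = 5 · 5.4588e+05 / 3.8483e+08 ≈ 0.0070925
Gain = 20 log₁₀(0.0070925) ≈ -42.98 dB
∠G = 160.64° − 250.92° = -90.28°

ω = 166: -29.4 dB, -81.9°; ω = 718: -43.0 dB, -90.3°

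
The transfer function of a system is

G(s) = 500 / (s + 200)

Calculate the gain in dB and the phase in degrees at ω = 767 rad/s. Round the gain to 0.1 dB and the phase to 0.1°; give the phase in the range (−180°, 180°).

-4.0 dB, -75.4°

At s = jω = j767:
pole (s+200): 200 + j767 → |·| = √(200²+767²) = √628289 ≈ 792.65, ∠ = arctan(767/200) ≈ 75.39°
|G| = 500 / 792.65 ≈ 0.6308
Gain = 20 log₁₀(0.6308) ≈ -4.00 dB
∠G = 0.00° − 75.39° = -75.39°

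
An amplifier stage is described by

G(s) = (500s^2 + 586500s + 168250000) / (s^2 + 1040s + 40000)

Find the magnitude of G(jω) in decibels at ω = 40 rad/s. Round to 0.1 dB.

69.5 dB

Substitute s = j40:
Numerator: 500(j40)^2 + 586500(j40) + 168250000 = 167450000 + j23460000
Denominator: (j40)^2 + 1040(j40) + 40000 = 38400 + j41600
|N| = √(167450000² + 23460000²) ≈ 1.6909e+08, ∠N ≈ 7.98°
|D| = √(38400² + 41600²) ≈ 56614, ∠D ≈ 47.29°
|G| = 1.6909e+08 / 56614 ≈ 2986.7
Gain = 20 log₁₀(2986.7) ≈ 69.50 dB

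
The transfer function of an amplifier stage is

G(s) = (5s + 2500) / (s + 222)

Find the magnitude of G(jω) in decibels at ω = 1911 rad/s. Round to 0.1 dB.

14.2 dB

Substitute s = j1911:
Numerator: 5(j1911) + 2500 = 2500 + j9555
Denominator: (j1911) + 222 = 222 + j1911
|N| = √(2500² + 9555²) ≈ 9876.6, ∠N ≈ 75.34°
|D| = √(222² + 1911²) ≈ 1923.9, ∠D ≈ 83.37°
|G| = 9876.6 / 1923.9 ≈ 5.1336
Gain = 20 log₁₀(5.1336) ≈ 14.21 dB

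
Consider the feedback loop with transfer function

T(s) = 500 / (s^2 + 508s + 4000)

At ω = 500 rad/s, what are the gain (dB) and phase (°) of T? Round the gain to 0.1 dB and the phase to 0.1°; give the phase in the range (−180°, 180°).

Substitute s = j500:
Numerator: 500 = 500 + j0
Denominator: (j500)^2 + 508(j500) + 4000 = -246000 + j254000
|N| = √(500² + 0²) ≈ 500, ∠N ≈ 0.00°
|D| = √(246000² + 254000²) ≈ 3.536e+05, ∠D ≈ 134.08°
|T| = 500 / 3.536e+05 ≈ 0.001414
Gain = 20 log₁₀(0.001414) ≈ -56.99 dB
∠T = 0.00° − 134.08° = -134.08°

-57.0 dB, -134.1°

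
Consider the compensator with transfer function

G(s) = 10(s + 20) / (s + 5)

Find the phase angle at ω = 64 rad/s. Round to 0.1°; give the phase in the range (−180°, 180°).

-12.9°

At s = jω = j64:
zero (s+20): 20 + j64 → |·| = √(20²+64²) = √4496 ≈ 67.052, ∠ = arctan(64/20) ≈ 72.65°
pole (s+5): 5 + j64 → |·| = √(5²+64²) = √4121 ≈ 64.195, ∠ = arctan(64/5) ≈ 85.53°
∠G = 72.65° − 85.53° = -12.88°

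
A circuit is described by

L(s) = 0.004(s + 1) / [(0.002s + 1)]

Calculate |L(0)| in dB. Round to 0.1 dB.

-48.0 dB

L(0) = 0.004 · 1 / 1 = 0.004
20 log₁₀(0.004) ≈ -47.96 dB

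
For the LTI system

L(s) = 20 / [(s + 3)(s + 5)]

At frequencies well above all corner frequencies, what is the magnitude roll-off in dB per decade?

Each pole contributes −20 dB/decade at high frequency; each zero contributes +20 dB/decade.
Net: 0 zero(s) − 2 pole(s) → -40 dB/decade.

-40 dB/decade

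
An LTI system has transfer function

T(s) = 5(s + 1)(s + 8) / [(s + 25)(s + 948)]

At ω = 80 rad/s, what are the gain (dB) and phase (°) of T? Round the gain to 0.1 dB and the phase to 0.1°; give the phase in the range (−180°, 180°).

At s = jω = j80:
zero (s+1): 1 + j80 → |·| = √(1²+80²) = √6401 ≈ 80.006, ∠ = arctan(80/1) ≈ 89.28°
zero (s+8): 8 + j80 → |·| = √(8²+80²) = √6464 ≈ 80.399, ∠ = arctan(80/8) ≈ 84.29°
pole (s+25): 25 + j80 → |·| = √(25²+80²) = √7025 ≈ 83.815, ∠ = arctan(80/25) ≈ 72.65°
pole (s+948): 948 + j80 → |·| = √(948²+80²) = √905104 ≈ 951.37, ∠ = arctan(80/948) ≈ 4.82°
|T| = 5 · 6432.4 / 79739 ≈ 0.40334
Gain = 20 log₁₀(0.40334) ≈ -7.89 dB
∠T = 173.57° − 77.47° = 96.10°

-7.9 dB, 96.1°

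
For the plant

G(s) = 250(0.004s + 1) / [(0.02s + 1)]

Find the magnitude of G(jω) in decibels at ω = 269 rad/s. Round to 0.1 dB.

36.5 dB

At ω = 269 rad/s:
zero (1 + j269·0.004) = 1 + j1.076 → |·| ≈ 1.4689, ∠ ≈ 47.10°
pole (1 + j269·0.02) = 1 + j5.38 → |·| ≈ 5.4721, ∠ ≈ 79.47°
|G| = 250 · 1.4689 / (5.4721) ≈ 67.109
Gain = 20 log₁₀(67.109) ≈ 36.54 dB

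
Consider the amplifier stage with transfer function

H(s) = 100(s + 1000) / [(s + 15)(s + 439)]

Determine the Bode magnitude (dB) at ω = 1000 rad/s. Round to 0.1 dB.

At s = jω = j1000:
zero (s+1000): 1000 + j1000 → |·| = √(1000²+1000²) = √2000000 ≈ 1414.2, ∠ = arctan(1000/1000) ≈ 45.00°
pole (s+15): 15 + j1000 → |·| = √(15²+1000²) = √1000225 ≈ 1000.1, ∠ = arctan(1000/15) ≈ 89.14°
pole (s+439): 439 + j1000 → |·| = √(439²+1000²) = √1192721 ≈ 1092.1, ∠ = arctan(1000/439) ≈ 66.30°
|H| = 100 · 1414.2 / 1.0922e+06 ≈ 0.12948
Gain = 20 log₁₀(0.12948) ≈ -17.76 dB

-17.8 dB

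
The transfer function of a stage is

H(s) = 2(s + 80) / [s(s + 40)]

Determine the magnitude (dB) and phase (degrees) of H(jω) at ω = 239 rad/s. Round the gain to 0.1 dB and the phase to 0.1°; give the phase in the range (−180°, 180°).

-41.2 dB, -99.0°

At s = jω = j239:
zero (s+80): 80 + j239 → |·| = √(80²+239²) = √63521 ≈ 252.03, ∠ = arctan(239/80) ≈ 71.49°
pole (s+40): 40 + j239 → |·| = √(40²+239²) = √58721 ≈ 242.32, ∠ = arctan(239/40) ≈ 80.50°
pole at origin: |s| = 239, ∠ = 90.00° (in denominator)
|H| = 2 · 252.03 / 57914 ≈ 0.0087036
Gain = 20 log₁₀(0.0087036) ≈ -41.21 dB
∠H = 71.49° − 170.50° = -99.01°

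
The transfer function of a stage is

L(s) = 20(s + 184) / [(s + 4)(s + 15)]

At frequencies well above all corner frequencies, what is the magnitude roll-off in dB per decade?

-20 dB/decade

Each pole contributes −20 dB/decade at high frequency; each zero contributes +20 dB/decade.
Net: 1 zero(s) − 2 pole(s) → -20 dB/decade.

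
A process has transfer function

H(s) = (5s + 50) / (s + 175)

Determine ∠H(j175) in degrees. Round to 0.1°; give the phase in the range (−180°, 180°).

41.7°

Substitute s = j175:
Numerator: 5(j175) + 50 = 50 + j875
Denominator: (j175) + 175 = 175 + j175
|N| = √(50² + 875²) ≈ 876.43, ∠N ≈ 86.73°
|D| = √(175² + 175²) ≈ 247.49, ∠D ≈ 45.00°
∠H = 86.73° − 45.00° = 41.73°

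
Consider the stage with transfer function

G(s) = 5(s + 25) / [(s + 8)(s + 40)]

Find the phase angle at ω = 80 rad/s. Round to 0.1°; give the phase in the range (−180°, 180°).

At s = jω = j80:
zero (s+25): 25 + j80 → |·| = √(25²+80²) = √7025 ≈ 83.815, ∠ = arctan(80/25) ≈ 72.65°
pole (s+8): 8 + j80 → |·| = √(8²+80²) = √6464 ≈ 80.399, ∠ = arctan(80/8) ≈ 84.29°
pole (s+40): 40 + j80 → |·| = √(40²+80²) = √8000 ≈ 89.443, ∠ = arctan(80/40) ≈ 63.43°
∠G = 72.65° − 147.72° = -75.07°

-75.1°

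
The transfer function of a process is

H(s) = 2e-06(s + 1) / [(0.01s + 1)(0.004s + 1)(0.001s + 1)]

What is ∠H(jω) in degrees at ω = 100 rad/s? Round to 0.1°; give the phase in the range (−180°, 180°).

16.9°

At ω = 100 rad/s:
zero (1 + j100·1) = 1 + j100 → |·| ≈ 100, ∠ ≈ 89.43°
pole (1 + j100·0.01) = 1 + j1 → |·| ≈ 1.4142, ∠ ≈ 45.00°
pole (1 + j100·0.004) = 1 + j0.4 → |·| ≈ 1.077, ∠ ≈ 21.80°
pole (1 + j100·0.001) = 1 + j0.1 → |·| ≈ 1.005, ∠ ≈ 5.71°
∠H = (89.43°) − (45.00° + 21.80° + 5.71°) = 16.92°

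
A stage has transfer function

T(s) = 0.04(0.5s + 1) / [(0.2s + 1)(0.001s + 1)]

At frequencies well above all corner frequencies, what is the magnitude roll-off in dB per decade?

-20 dB/decade

Each pole contributes −20 dB/decade at high frequency; each zero contributes +20 dB/decade.
Net: 1 zero(s) − 2 pole(s) → -20 dB/decade.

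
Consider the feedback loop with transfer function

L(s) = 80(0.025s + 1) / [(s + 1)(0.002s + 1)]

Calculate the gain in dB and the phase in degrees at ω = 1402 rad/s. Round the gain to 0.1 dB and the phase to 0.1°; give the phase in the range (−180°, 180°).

At ω = 1402 rad/s:
zero (1 + j1402·0.025) = 1 + j35.05 → |·| ≈ 35.064, ∠ ≈ 88.37°
pole (1 + j1402·1) = 1 + j1402 → |·| ≈ 1402, ∠ ≈ 89.96°
pole (1 + j1402·0.002) = 1 + j2.804 → |·| ≈ 2.977, ∠ ≈ 70.37°
|L| = 80 · 35.064 / (1402 · 2.977) ≈ 0.67209
Gain = 20 log₁₀(0.67209) ≈ -3.45 dB
∠L = (88.37°) − (89.96° + 70.37°) = -71.96°

-3.5 dB, -72.0°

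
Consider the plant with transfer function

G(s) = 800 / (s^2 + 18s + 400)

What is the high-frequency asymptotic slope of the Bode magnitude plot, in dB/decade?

-40 dB/decade

Each pole contributes −20 dB/decade at high frequency; each zero contributes +20 dB/decade.
Net: 0 zero(s) − 2 pole(s) → -40 dB/decade.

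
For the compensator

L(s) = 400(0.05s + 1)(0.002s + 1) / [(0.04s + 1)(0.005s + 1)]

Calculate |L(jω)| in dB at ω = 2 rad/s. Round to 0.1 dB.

52.1 dB

At ω = 2 rad/s:
zero (1 + j2·0.05) = 1 + j0.1 → |·| ≈ 1.005, ∠ ≈ 5.71°
zero (1 + j2·0.002) = 1 + j0.004 → |·| ≈ 1, ∠ ≈ 0.23°
pole (1 + j2·0.04) = 1 + j0.08 → |·| ≈ 1.0032, ∠ ≈ 4.57°
pole (1 + j2·0.005) = 1 + j0.01 → |·| ≈ 1, ∠ ≈ 0.57°
|L| = 400 · 1.005 · 1 / (1.0032 · 1) ≈ 400.72
Gain = 20 log₁₀(400.72) ≈ 52.06 dB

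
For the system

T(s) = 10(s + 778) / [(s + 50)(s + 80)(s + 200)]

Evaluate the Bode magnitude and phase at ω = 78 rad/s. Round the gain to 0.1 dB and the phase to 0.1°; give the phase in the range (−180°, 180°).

At s = jω = j78:
zero (s+778): 778 + j78 → |·| = √(778²+78²) = √611368 ≈ 781.9, ∠ = arctan(78/778) ≈ 5.73°
pole (s+50): 50 + j78 → |·| = √(50²+78²) = √8584 ≈ 92.65, ∠ = arctan(78/50) ≈ 57.34°
pole (s+80): 80 + j78 → |·| = √(80²+78²) = √12484 ≈ 111.73, ∠ = arctan(78/80) ≈ 44.27°
pole (s+200): 200 + j78 → |·| = √(200²+78²) = √46084 ≈ 214.67, ∠ = arctan(78/200) ≈ 21.31°
|T| = 10 · 781.9 / 2.2222e+06 ≈ 0.0035186
Gain = 20 log₁₀(0.0035186) ≈ -49.07 dB
∠T = 5.73° − 122.92° = -117.19°

-49.1 dB, -117.2°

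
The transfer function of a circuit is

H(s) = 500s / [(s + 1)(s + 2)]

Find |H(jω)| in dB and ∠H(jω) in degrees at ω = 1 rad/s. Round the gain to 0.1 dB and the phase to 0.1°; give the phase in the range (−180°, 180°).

44.0 dB, 18.4°

At s = jω = j1:
zero at origin: s = j1 → |·| = 1, ∠ = 90.00°
pole (s+1): 1 + j1 → |·| = √(1²+1²) = √2 ≈ 1.4142, ∠ = arctan(1/1) ≈ 45.00°
pole (s+2): 2 + j1 → |·| = √(2²+1²) = √5 ≈ 2.2361, ∠ = arctan(1/2) ≈ 26.57°
|H| = 500 · 1 / 3.1623 ≈ 158.11
Gain = 20 log₁₀(158.11) ≈ 43.98 dB
∠H = 90.00° − 71.57° = 18.43°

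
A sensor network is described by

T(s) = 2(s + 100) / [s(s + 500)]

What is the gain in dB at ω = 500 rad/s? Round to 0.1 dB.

At s = jω = j500:
zero (s+100): 100 + j500 → |·| = √(100²+500²) = √260000 ≈ 509.9, ∠ = arctan(500/100) ≈ 78.69°
pole (s+500): 500 + j500 → |·| = √(500²+500²) = √500000 ≈ 707.11, ∠ = arctan(500/500) ≈ 45.00°
pole at origin: |s| = 500, ∠ = 90.00° (in denominator)
|T| = 2 · 509.9 / 3.5356e+05 ≈ 0.0028844
Gain = 20 log₁₀(0.0028844) ≈ -50.80 dB

-50.8 dB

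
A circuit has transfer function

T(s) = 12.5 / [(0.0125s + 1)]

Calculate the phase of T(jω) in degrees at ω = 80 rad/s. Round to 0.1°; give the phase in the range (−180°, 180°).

-45.0°

At ω = 80 rad/s:
pole (1 + j80·0.0125) = 1 + j1 → |·| ≈ 1.4142, ∠ ≈ 45.00°
∠T = (0°) − (45.00°) = -45.00°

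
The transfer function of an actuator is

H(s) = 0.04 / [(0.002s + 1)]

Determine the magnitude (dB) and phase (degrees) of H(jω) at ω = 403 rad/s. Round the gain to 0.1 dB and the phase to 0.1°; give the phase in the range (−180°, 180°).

-30.1 dB, -38.9°

At ω = 403 rad/s:
pole (1 + j403·0.002) = 1 + j0.806 → |·| ≈ 1.2844, ∠ ≈ 38.87°
|H| = 0.04 · 1 / (1.2844) ≈ 0.031143
Gain = 20 log₁₀(0.031143) ≈ -30.13 dB
∠H = (0°) − (38.87°) = -38.87°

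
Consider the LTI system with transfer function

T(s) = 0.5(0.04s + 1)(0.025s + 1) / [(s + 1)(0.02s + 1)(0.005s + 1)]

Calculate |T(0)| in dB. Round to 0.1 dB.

T(0) = 0.5 · 1 / 1 = 0.5
20 log₁₀(0.5) ≈ -6.02 dB

-6.0 dB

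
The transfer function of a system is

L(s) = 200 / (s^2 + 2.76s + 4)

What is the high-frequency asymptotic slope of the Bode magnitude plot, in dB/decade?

Each pole contributes −20 dB/decade at high frequency; each zero contributes +20 dB/decade.
Net: 0 zero(s) − 2 pole(s) → -40 dB/decade.

-40 dB/decade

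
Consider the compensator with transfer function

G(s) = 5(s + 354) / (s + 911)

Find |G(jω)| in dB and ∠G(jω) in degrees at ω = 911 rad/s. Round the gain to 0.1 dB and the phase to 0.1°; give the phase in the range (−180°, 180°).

At s = jω = j911:
zero (s+354): 354 + j911 → |·| = √(354²+911²) = √955237 ≈ 977.36, ∠ = arctan(911/354) ≈ 68.76°
pole (s+911): 911 + j911 → |·| = √(911²+911²) = √1659842 ≈ 1288.3, ∠ = arctan(911/911) ≈ 45.00°
|G| = 5 · 977.36 / 1288.3 ≈ 3.7932
Gain = 20 log₁₀(3.7932) ≈ 11.58 dB
∠G = 68.76° − 45.00° = 23.76°

11.6 dB, 23.8°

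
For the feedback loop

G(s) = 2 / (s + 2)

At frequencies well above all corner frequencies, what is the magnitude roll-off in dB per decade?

Each pole contributes −20 dB/decade at high frequency; each zero contributes +20 dB/decade.
Net: 0 zero(s) − 1 pole(s) → -20 dB/decade.

-20 dB/decade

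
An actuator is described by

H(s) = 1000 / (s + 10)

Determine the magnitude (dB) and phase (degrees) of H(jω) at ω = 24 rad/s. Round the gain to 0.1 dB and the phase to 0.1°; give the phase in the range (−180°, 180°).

31.7 dB, -67.4°

Substitute s = j24:
Numerator: 1000 = 1000 + j0
Denominator: (j24) + 10 = 10 + j24
|N| = √(1000² + 0²) ≈ 1000, ∠N ≈ 0.00°
|D| = √(10² + 24²) ≈ 26, ∠D ≈ 67.38°
|H| = 1000 / 26 ≈ 38.462
Gain = 20 log₁₀(38.462) ≈ 31.70 dB
∠H = 0.00° − 67.38° = -67.38°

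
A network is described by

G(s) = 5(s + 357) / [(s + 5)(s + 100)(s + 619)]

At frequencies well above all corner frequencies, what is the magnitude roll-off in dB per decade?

-40 dB/decade

Each pole contributes −20 dB/decade at high frequency; each zero contributes +20 dB/decade.
Net: 1 zero(s) − 3 pole(s) → -40 dB/decade.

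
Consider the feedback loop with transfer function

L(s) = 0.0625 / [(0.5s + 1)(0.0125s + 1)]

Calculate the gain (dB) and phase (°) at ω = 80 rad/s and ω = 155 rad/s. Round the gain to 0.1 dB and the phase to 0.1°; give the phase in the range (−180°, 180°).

At ω = 80 rad/s:
pole (1 + j80·0.5) = 1 + j40 → |·| ≈ 40.012, ∠ ≈ 88.57°
pole (1 + j80·0.0125) = 1 + j1 → |·| ≈ 1.4142, ∠ ≈ 45.00°
|L| = 0.0625 · 1 / (40.012 · 1.4142) ≈ 0.0011045
Gain = 20 log₁₀(0.0011045) ≈ -59.14 dB
∠L = (0°) − (88.57° + 45.00°) = -133.57°

At ω = 155 rad/s:
pole (1 + j155·0.5) = 1 + j77.5 → |·| ≈ 77.506, ∠ ≈ 89.26°
pole (1 + j155·0.0125) = 1 + j1.9375 → |·| ≈ 2.1803, ∠ ≈ 62.70°
|L| = 0.0625 · 1 / (77.506 · 2.1803) ≈ 0.00036985
Gain = 20 log₁₀(0.00036985) ≈ -68.64 dB
∠L = (0°) − (89.26° + 62.70°) = -151.96°

ω = 80: -59.1 dB, -133.6°; ω = 155: -68.6 dB, -152.0°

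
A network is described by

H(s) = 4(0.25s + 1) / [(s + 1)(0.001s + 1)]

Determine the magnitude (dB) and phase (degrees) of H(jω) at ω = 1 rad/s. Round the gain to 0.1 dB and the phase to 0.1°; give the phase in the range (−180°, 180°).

9.3 dB, -31.0°

At ω = 1 rad/s:
zero (1 + j1·0.25) = 1 + j0.25 → |·| ≈ 1.0308, ∠ ≈ 14.04°
pole (1 + j1·1) = 1 + j1 → |·| ≈ 1.4142, ∠ ≈ 45.00°
pole (1 + j1·0.001) = 1 + j0.001 → |·| ≈ 1, ∠ ≈ 0.06°
|H| = 4 · 1.0308 / (1.4142 · 1) ≈ 2.9156
Gain = 20 log₁₀(2.9156) ≈ 9.29 dB
∠H = (14.04°) − (45.00° + 0.06°) = -31.02°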